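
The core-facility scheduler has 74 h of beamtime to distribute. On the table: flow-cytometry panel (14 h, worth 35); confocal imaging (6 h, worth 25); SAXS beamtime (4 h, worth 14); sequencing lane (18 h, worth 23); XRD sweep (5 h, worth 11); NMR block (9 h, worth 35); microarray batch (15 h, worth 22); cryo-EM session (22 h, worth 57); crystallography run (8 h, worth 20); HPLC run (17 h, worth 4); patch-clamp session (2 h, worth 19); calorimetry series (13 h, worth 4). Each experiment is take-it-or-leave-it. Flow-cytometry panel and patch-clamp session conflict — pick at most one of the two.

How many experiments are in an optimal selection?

8

Optimal total is 204.
confocal imaging + SAXS beamtime + sequencing lane + XRD sweep + NMR block + cryo-EM session + crystallography run + patch-clamp session hits 204 at 74 h.
Any selection reaching 204 contains exactly 8 experiments.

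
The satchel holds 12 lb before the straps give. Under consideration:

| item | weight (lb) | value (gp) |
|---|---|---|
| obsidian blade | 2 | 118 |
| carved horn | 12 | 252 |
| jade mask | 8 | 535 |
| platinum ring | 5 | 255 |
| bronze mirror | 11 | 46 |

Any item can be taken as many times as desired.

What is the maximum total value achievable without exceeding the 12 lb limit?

2×obsidian blade + jade mask uses 12 of the 12 lb and totals 771.
No other feasible combination exceeds 771.

771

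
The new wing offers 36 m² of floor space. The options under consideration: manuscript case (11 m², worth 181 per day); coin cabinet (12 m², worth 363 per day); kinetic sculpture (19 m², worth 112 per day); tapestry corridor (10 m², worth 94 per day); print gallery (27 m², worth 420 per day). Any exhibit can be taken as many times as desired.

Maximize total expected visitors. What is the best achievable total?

1089

The ratio ordering already packs tightly: 3×coin cabinet, 36 m², 1089.
Nothing else within 36 m² beats 1089.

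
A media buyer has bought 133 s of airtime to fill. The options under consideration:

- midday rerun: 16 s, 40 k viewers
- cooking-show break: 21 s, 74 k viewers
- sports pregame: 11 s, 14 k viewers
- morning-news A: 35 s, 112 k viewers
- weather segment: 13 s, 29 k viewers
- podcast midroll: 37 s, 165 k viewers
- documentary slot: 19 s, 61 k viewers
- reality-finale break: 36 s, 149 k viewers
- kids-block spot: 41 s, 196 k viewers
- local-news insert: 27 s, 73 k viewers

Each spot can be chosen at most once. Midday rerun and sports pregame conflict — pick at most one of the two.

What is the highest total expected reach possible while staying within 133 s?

571

Podcast midroll + documentary slot + reality-finale break + kids-block spot uses 133 of the 133 s and totals 571.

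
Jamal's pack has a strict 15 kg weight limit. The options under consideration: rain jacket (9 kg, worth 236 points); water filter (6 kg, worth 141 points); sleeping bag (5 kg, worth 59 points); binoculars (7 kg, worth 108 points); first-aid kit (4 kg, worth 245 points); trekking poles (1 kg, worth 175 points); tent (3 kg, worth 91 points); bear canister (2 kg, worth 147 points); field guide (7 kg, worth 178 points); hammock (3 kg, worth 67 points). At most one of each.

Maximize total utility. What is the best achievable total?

By utility per kg: trekking poles 175.00, bear canister 73.50, first-aid kit 61.25, tent 30.33 lead.
The ratio heuristic lands on first-aid kit + trekking poles + tent + bear canister + hammock (725) but leaves 2 kg idle.
Replace tent and hammock with field guide: the trade gains 20 net, giving 745 at 14 kg.
Next best is first-aid kit + trekking poles + tent + bear canister + hammock at 725 (13 kg) — short by 20.

745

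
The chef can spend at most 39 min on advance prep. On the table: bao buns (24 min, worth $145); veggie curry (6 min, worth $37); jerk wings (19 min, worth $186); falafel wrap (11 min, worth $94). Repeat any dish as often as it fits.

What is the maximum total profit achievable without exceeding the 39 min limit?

The ratio ordering already packs tightly: 2×jerk wings, 38 min, 372.

372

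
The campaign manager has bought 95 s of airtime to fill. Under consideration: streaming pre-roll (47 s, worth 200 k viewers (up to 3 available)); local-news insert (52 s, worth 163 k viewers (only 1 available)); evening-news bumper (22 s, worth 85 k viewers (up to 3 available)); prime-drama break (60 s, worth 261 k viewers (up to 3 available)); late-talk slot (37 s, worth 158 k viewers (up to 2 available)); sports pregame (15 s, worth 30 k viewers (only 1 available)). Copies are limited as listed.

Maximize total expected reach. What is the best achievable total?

The ratio heuristic lands on evening-news bumper + prime-drama break (346) but leaves 13 s idle.
Replace evening-news bumper and prime-drama break with 2×streaming pre-roll: the trade gains 54 net, giving 400 at 94 s.

400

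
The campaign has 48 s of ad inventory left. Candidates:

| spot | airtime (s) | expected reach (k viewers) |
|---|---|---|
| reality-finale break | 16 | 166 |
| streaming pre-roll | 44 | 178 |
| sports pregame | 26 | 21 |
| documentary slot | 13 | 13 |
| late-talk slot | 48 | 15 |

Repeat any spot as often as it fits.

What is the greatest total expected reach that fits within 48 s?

498

The ratio ordering already packs tightly: 3×reality-finale break, 48 s, 498.
Nothing else within 48 s beats 498.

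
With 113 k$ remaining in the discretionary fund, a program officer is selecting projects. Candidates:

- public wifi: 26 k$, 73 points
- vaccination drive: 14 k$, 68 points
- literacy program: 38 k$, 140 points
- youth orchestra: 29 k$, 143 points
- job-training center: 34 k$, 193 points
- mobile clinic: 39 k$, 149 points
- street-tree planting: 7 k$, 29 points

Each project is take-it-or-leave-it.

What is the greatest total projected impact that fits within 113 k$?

514

Filling by ratio: public wifi + vaccination drive + youth orchestra + job-training center + street-tree planting for 506, with 3 k$ left unused.
The 40 k$ tied up in public wifi and vaccination drive is better spent on mobile clinic — total rises to 514 (109 k$).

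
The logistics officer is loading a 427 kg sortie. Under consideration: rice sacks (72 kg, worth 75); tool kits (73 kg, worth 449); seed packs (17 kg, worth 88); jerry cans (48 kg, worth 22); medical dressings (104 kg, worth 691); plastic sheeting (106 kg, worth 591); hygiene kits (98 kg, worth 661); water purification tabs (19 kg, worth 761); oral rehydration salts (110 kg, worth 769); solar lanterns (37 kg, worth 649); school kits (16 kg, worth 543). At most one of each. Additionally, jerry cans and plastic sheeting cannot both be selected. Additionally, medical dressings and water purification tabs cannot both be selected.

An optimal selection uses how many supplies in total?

Best achievable people served is 4062.
seed packs + plastic sheeting + hygiene kits + water purification tabs + oral rehydration salts + solar lanterns + school kits hits 4062 at 403 kg.
Any selection reaching 4062 contains exactly 7 supplies.

7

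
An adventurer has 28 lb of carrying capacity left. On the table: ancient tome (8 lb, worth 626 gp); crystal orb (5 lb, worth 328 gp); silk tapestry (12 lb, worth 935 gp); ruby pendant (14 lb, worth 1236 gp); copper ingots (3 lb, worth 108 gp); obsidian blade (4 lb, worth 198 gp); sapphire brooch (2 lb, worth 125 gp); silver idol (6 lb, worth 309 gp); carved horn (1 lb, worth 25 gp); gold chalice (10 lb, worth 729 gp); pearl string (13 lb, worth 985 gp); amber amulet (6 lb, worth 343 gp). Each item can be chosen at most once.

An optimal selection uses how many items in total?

3

The maximum value within 28 lb is 2296.
silk tapestry + ruby pendant + sapphire brooch hits 2296 at 28 lb.
All optima have 3 items.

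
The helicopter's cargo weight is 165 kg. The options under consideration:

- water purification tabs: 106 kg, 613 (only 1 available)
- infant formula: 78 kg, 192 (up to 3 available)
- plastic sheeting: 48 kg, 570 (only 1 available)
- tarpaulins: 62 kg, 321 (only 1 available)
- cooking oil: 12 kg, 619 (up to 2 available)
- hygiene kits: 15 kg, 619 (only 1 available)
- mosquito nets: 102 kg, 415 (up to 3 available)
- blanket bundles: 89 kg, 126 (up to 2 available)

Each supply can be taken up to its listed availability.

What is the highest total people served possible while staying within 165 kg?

2748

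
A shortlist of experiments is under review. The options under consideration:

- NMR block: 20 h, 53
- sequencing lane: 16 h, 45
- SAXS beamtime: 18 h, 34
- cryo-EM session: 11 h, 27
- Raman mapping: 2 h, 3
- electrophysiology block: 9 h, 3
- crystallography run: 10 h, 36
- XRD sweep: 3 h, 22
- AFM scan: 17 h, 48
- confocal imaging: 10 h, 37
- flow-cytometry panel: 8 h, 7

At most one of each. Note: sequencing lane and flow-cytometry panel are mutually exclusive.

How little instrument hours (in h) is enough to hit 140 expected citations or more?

Look for the lowest-instrument combination reaching 140.
sequencing lane + crystallography run + XRD sweep + confocal imaging: 140 expected citations at 39 h.
No combination under 39 h hits 140.

39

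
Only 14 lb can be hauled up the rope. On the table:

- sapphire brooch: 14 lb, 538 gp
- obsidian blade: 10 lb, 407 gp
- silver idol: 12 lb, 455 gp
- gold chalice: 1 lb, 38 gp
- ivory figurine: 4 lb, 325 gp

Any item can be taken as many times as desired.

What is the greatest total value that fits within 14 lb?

1051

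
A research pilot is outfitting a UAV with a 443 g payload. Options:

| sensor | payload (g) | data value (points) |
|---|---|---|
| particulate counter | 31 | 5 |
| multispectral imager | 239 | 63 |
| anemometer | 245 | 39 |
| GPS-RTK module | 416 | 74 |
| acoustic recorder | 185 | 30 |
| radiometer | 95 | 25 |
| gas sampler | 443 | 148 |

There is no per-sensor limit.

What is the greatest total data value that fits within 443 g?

148

Taking gas sampler: 443 g used, 148 in data value.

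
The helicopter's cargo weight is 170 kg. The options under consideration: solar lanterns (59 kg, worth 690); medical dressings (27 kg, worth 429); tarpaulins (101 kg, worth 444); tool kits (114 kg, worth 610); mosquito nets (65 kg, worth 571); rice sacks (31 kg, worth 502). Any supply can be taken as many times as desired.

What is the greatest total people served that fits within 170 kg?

2720

The ratio heuristic lands on 5×rice sacks (2510) but leaves 15 kg idle.
Dropping 3×rice sacks frees 93 kg; slotting in 4×medical dressings (108 kg) lifts the total to 2720 at 170 kg.
That's the maximum — no swap from here does better than 2720.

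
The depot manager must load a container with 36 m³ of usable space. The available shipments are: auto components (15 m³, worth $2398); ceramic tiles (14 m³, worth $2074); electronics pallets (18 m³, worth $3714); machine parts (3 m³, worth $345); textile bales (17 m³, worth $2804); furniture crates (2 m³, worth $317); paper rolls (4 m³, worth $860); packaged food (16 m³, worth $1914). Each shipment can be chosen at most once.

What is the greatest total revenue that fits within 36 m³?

Filling by ratio: electronics pallets + machine parts + furniture crates + paper rolls for 5236, with 9 m³ left unused.
Replace machine parts and furniture crates with ceramic tiles: the trade gains 1412 net, giving 6648 at 36 m³.
Next best is electronics pallets + textile bales at 6518 (35 m³) — short by 130.

6648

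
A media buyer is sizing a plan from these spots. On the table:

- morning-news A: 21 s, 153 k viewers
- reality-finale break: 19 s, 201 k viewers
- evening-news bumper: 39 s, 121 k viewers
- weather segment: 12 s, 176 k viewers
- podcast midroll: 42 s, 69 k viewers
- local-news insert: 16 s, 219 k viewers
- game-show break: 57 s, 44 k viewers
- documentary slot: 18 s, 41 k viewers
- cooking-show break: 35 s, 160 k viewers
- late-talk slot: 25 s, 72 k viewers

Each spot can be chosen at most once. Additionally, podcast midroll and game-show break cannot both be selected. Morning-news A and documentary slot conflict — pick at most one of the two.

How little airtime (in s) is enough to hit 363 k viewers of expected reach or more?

Need the lightest bundle worth ≥ 363.
weather segment + local-news insert: 395 expected reach at 28 s.
Any bundle with less than 28 s falls short of 363.

28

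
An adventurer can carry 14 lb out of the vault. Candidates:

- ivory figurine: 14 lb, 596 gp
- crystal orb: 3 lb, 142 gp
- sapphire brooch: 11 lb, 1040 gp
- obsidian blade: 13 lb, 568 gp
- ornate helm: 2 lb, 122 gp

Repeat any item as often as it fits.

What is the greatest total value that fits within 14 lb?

Ranking by ratio (value/lb): sapphire brooch 94.55, ornate helm 61.00, crystal orb 47.33.
The ratio heuristic lands on sapphire brooch + ornate helm (1162) but leaves 1 lb idle.
Replace ornate helm with crystal orb: the trade gains 20 net, giving 1182 at 14 lb.
Every other selection either busts 14 lb or fails to beat 1182.

1182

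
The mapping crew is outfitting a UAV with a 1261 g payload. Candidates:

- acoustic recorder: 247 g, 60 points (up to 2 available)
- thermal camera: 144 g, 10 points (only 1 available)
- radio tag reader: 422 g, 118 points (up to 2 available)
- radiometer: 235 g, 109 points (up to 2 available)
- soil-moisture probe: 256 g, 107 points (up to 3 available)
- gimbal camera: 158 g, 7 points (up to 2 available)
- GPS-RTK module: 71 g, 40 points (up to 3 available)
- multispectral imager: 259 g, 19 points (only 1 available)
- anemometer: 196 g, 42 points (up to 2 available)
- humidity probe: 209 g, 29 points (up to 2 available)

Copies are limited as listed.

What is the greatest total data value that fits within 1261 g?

552

The ratio ordering already packs tightly: 2×radiometer + 2×soil-moisture probe + 3×GPS-RTK module, 1195 g, 552.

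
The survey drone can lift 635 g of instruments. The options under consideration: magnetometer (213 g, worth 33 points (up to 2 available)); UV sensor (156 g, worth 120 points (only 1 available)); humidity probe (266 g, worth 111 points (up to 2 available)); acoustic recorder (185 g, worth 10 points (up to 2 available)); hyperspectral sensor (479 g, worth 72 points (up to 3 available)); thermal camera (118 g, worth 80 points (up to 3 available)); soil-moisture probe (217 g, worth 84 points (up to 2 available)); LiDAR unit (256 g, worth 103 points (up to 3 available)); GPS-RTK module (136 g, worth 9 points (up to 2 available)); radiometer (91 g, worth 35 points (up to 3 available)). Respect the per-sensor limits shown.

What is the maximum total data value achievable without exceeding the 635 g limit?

The ratio ordering already packs tightly: UV sensor + 3×thermal camera + radiometer, 601 g, 395.
Every other selection either busts 635 g or exceeds an availability limit or fails to beat 395.

395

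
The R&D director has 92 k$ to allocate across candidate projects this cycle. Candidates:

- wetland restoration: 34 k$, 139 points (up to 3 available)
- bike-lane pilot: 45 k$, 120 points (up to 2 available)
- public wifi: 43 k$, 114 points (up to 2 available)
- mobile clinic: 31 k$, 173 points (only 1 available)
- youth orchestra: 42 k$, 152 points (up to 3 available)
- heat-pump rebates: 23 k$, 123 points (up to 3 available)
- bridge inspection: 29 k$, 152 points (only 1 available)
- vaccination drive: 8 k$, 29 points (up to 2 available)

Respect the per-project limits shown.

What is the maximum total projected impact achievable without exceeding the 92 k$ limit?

477

Greedy by ratio would take mobile clinic + 2×heat-pump rebates + vaccination drive: 85 k$ used, total 448.
Dropping heat-pump rebates frees 23 k$; slotting in bridge inspection (29 k$) lifts the total to 477 at 91 k$.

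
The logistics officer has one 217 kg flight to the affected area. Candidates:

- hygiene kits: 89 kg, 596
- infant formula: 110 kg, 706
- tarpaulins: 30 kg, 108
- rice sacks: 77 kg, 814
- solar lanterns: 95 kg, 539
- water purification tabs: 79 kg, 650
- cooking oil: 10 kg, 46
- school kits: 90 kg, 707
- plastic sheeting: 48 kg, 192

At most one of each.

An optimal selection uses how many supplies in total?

The maximum people served within 217 kg is 1713.
rice sacks + school kits + plastic sheeting hits 1713 at 215 kg.
All optima have 3 supplies.

3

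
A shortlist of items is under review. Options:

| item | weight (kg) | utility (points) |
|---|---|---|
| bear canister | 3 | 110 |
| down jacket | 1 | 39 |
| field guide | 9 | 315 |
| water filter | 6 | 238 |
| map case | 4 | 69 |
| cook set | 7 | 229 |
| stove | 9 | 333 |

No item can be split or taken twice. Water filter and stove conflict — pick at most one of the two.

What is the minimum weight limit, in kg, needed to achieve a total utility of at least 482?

Look for the lowest-weight combination reaching 482.
bear canister + down jacket + stove reaches 482 using 13 kg.
No combination under 13 kg hits 482.

13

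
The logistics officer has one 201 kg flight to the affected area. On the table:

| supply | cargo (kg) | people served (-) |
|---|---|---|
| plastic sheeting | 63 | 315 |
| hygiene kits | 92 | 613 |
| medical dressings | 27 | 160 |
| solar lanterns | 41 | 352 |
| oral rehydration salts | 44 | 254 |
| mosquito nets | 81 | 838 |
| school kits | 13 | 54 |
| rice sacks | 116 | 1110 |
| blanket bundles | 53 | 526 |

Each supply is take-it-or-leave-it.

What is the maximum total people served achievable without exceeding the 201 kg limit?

Greedy by ratio would take solar lanterns + mosquito nets + school kits + blanket bundles: 188 kg used, total 1770.
Dropping solar lanterns and school kits and blanket bundles frees 107 kg; slotting in rice sacks (116 kg) lifts the total to 1948 at 197 kg.

1948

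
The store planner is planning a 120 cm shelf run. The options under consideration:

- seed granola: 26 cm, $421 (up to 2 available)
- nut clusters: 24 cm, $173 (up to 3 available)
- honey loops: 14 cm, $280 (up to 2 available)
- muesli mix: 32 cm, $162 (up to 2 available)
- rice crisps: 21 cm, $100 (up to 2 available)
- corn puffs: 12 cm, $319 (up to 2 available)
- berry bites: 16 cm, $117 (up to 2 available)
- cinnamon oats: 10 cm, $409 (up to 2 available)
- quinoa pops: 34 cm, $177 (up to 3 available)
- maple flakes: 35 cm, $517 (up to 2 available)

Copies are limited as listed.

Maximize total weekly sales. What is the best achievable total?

Greedy by ratio would take seed granola + 2×honey loops + 2×corn puffs + berry bites + 2×cinnamon oats: 114 cm used, total 2554.
Dropping honey loops and berry bites frees 30 cm; slotting in maple flakes (35 cm) lifts the total to 2674 at 119 cm.

2674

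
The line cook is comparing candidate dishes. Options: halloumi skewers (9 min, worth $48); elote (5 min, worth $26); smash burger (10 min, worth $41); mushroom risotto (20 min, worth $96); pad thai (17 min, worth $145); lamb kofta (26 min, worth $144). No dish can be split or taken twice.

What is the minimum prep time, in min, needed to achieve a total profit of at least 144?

17

Need the lightest bundle worth ≥ 144.
Taking pad thai gives 145 (≥ 144) for 17 min.
No combination under 17 min hits 144.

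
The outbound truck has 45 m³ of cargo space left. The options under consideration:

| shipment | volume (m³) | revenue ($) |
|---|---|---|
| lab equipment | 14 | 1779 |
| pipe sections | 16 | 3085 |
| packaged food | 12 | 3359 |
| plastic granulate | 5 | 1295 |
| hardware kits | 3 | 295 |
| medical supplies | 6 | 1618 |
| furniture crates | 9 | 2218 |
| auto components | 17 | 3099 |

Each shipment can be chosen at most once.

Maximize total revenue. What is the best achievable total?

10294

Taking the top-ratio shipments first gives packaged food + plastic granulate + hardware kits + medical supplies + furniture crates for 8785 (35 m³).
Dropping plastic granulate and hardware kits frees 8 m³; slotting in auto components (17 m³) lifts the total to 10294 at 44 m³.
Nothing else within 45 m³ beats 10294.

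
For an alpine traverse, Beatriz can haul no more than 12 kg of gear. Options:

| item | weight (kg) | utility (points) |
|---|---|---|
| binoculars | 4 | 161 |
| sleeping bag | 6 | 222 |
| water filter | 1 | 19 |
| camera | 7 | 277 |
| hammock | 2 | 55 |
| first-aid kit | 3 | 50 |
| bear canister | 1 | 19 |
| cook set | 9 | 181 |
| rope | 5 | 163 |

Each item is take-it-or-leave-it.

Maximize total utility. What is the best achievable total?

457

Taking binoculars + water filter + camera: 12 kg used, 457 in utility.
Every other selection either busts 12 kg or fails to beat 457.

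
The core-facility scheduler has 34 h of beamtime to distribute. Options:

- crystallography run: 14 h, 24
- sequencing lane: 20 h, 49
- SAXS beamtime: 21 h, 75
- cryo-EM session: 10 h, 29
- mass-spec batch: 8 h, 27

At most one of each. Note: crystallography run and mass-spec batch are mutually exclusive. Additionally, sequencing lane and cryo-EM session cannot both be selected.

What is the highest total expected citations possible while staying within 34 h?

104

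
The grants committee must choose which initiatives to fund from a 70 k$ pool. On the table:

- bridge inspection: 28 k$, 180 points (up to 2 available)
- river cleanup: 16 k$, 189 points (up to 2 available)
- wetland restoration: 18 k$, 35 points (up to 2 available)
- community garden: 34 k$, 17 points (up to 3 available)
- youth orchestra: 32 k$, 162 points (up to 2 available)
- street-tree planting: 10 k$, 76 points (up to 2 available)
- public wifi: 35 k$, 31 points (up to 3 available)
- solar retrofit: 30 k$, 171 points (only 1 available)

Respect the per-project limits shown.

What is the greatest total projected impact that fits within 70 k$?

634

By projected impact per k$: river cleanup 11.81, street-tree planting 7.60, bridge inspection 6.43 lead.
Taking the top-ratio projects first gives 2×river cleanup + wetland restoration + 2×street-tree planting for 565 (70 k$).
Replace wetland restoration and street-tree planting with bridge inspection: the trade gains 69 net, giving 634 at 70 k$.
Every other selection either busts 70 k$ or exceeds an availability limit or fails to beat 634.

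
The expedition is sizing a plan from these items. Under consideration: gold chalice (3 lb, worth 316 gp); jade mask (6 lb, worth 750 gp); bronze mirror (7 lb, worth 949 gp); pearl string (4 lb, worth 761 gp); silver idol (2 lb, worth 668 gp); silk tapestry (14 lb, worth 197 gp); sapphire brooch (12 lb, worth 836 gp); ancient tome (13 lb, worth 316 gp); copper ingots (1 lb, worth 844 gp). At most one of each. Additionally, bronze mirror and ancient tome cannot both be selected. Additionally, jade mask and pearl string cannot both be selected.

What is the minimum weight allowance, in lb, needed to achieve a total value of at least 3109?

Look for the lowest-weight combination reaching 3109.
bronze mirror + pearl string + silver idol + copper ingots reaches 3222 using 14 lb.
No combination under 14 lb hits 3109.

14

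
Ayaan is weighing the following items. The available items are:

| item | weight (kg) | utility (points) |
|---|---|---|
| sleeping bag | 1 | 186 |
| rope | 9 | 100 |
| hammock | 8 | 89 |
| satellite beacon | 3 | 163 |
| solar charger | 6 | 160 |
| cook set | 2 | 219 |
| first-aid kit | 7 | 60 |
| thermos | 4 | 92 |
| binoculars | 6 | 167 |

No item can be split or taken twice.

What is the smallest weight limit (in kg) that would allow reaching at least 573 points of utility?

10

Need the lightest bundle worth ≥ 573.
sleeping bag + satellite beacon + cook set + thermos: 660 utility at 10 kg.
Below 10 kg the best achievable stays under 573.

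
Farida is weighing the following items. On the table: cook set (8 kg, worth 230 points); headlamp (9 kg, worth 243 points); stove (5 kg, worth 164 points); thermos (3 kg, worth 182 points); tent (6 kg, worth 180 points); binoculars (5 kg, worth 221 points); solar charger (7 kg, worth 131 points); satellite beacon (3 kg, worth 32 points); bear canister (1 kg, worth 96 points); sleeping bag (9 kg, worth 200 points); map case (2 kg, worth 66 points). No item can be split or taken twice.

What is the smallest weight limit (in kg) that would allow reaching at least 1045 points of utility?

Minimise kg subject to total utility ≥ 1045.
cook set + stove + thermos + tent + binoculars + bear canister reaches 1073 using 28 kg.
Any bundle with less than 28 kg falls short of 1045.

28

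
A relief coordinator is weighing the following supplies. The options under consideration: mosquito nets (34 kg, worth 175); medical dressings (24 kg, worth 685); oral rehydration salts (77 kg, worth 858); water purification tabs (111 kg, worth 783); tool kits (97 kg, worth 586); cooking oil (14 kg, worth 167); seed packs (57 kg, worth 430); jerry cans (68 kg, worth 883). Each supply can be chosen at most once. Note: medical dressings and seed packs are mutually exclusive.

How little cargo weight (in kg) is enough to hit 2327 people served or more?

Minimise kg subject to total people served ≥ 2327.
medical dressings + oral rehydration salts + jerry cans: 2426 people served at 169 kg.
Below 169 kg the best achievable stays under 2327.

169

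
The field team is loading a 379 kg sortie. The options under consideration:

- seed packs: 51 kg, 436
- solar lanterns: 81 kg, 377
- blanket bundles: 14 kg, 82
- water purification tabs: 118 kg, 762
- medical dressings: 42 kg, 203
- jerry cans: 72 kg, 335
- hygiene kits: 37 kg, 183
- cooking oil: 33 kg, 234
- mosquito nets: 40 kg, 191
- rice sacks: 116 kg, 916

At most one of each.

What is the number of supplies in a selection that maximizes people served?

The maximum people served within 379 kg is 2633.
For example seed packs + blanket bundles + water purification tabs + medical dressings + cooking oil + rice sacks achieves it, using 374 kg.
Every optimal selection uses 6 supplies.

6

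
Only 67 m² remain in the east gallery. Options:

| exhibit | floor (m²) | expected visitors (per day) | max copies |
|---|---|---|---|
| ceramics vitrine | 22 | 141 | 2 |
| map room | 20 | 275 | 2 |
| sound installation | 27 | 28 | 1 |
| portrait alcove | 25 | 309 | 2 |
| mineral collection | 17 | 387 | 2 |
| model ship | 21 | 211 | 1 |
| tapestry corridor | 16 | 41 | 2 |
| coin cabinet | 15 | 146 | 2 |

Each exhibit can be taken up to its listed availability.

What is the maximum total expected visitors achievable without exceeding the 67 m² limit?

Density check — mineral collection 22.76, map room 13.75, portrait alcove 12.36, model ship 10.05 are the best per m².
The ratio heuristic lands on map room + 2×mineral collection (1049) but leaves 13 m² idle.
Dropping map room frees 20 m²; slotting in portrait alcove (25 m²) lifts the total to 1083 at 59 m².
Every other selection either busts 67 m² or exceeds an availability limit or fails to beat 1083.

1083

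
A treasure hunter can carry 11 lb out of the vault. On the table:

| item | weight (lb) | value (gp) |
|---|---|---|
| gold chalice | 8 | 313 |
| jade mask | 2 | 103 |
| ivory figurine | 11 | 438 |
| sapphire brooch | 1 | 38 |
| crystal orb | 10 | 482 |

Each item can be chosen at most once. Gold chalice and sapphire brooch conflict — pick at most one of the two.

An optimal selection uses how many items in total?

The maximum value within 11 lb is 520.
For example sapphire brooch + crystal orb achieves it, using 11 lb.
Every optimal selection uses 2 items.

2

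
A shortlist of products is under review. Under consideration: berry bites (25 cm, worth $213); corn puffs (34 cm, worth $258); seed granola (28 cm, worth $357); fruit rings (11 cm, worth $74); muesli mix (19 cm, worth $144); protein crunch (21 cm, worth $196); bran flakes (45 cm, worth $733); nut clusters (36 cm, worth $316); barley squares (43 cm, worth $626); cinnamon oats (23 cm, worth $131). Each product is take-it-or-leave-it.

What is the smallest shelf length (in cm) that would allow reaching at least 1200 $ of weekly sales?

88

Look for the lowest-shelf combination reaching 1200.
Taking bran flakes + barley squares gives 1359 (≥ 1200) for 88 cm.
No combination under 88 cm hits 1200.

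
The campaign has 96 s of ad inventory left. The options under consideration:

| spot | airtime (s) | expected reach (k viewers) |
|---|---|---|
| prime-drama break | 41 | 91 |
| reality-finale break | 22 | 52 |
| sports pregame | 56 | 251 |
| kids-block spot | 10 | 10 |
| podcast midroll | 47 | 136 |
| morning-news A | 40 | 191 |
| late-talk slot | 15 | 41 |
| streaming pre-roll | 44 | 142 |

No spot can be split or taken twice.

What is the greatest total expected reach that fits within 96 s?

Sports pregame + morning-news A uses 96 of the 96 s and totals 442.

442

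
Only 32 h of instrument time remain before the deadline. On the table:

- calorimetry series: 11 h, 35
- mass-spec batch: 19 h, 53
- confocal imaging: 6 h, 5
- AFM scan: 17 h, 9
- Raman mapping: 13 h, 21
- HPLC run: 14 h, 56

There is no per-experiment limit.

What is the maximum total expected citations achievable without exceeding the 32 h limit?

2×HPLC run uses 28 of the 32 h and totals 112.
That's the maximum — no swap from here does better than 112.

112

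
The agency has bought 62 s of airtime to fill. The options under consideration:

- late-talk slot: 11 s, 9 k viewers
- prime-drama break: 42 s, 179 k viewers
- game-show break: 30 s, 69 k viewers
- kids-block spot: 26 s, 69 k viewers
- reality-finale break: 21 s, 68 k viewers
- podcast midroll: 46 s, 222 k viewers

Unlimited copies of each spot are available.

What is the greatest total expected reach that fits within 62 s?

Best packing: late-talk slot + podcast midroll — 57 s, 231 total.
Every other selection either busts 62 s or fails to beat 231.

231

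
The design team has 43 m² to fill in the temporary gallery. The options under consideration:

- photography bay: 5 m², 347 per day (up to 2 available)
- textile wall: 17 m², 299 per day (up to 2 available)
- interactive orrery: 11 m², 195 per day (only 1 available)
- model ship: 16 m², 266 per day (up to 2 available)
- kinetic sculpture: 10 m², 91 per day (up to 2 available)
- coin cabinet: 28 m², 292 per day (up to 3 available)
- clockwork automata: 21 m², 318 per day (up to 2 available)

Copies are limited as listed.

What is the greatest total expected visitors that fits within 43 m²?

Ranking by ratio (expected visitors/m²): photography bay 69.40, interactive orrery 17.73, textile wall 17.59.
Filling by ratio: 2×photography bay + textile wall + interactive orrery for 1188, with 5 m² left unused.
Dropping interactive orrery frees 11 m²; slotting in model ship (16 m²) lifts the total to 1259 at 43 m².
No other feasible combination exceeds 1259.

1259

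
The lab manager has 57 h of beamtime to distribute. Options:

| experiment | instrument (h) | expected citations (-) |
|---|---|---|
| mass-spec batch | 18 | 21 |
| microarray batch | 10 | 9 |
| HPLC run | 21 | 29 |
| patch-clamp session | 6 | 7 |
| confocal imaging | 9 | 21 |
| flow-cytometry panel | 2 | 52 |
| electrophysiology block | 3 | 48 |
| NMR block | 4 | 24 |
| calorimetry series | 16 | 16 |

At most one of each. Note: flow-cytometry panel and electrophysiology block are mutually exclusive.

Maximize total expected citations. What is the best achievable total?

Ranking by ratio (expected citations/h): flow-cytometry panel 26.00, electrophysiology block 16.00, NMR block 6.00, confocal imaging 2.33.
Mass-spec batch + HPLC run + confocal imaging + flow-cytometry panel + NMR block uses 54 of the 57 h and totals 147.
The closest alternative, mass-spec batch + HPLC run + confocal imaging + electrophysiology block + NMR block, reaches only 143.

147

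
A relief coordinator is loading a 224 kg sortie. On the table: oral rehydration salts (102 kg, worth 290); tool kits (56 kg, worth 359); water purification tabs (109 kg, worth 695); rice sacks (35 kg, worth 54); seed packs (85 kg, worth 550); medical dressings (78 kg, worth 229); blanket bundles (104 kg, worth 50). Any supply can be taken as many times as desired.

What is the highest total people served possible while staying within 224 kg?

By people served per kg: seed packs 6.47, tool kits 6.41, water purification tabs 6.38 lead.
Taking the top-ratio supplies first gives rice sacks + 2×seed packs for 1154 (205 kg).
The 205 kg tied up in rice sacks and 2×seed packs is better spent on 4×tool kits — total rises to 1436 (224 kg).
That's the maximum — no swap from here does better than 1436.

1436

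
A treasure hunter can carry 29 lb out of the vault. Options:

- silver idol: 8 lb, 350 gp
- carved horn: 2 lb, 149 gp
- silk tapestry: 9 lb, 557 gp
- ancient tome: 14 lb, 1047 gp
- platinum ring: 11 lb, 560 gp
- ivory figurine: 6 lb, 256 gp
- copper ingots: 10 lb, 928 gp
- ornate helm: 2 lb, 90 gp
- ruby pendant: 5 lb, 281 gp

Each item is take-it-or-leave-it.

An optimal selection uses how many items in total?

3

Optimal total is 2256.
ancient tome + copper ingots + ruby pendant hits 2256 at 29 lb.
Any selection reaching 2256 contains exactly 3 items.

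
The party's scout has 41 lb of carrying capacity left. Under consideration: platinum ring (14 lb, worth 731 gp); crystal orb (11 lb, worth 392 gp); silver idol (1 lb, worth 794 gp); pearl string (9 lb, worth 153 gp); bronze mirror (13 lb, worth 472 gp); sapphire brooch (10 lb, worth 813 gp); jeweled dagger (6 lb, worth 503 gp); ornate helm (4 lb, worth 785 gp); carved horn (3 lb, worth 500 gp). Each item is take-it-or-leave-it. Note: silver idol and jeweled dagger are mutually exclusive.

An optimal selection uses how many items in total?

Best achievable value is 3776.
For example platinum ring + silver idol + pearl string + sapphire brooch + ornate helm + carved horn achieves it, using 41 lb.
Every optimal selection uses 6 items.

6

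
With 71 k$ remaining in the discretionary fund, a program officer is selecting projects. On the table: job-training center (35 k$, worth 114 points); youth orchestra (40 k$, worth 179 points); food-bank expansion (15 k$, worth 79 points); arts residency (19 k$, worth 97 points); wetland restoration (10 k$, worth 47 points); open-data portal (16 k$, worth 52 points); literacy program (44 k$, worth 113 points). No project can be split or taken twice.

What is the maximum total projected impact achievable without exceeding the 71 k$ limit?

A density-first pass picks food-bank expansion + arts residency + wetland restoration + open-data portal — 275 at 60 k$.
Replace food-bank expansion and open-data portal with youth orchestra: the trade gains 48 net, giving 323 at 69 k$.
Nothing else within 71 k$ beats 323.

323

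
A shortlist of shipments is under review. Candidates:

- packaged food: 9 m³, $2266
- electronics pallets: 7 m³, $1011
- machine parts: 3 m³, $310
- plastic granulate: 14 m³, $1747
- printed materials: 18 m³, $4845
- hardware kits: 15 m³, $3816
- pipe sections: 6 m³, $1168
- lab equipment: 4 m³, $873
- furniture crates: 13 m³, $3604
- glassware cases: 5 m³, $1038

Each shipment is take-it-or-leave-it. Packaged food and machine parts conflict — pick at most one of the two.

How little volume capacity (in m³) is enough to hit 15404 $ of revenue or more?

Look for the lowest-volume combination reaching 15404.
Taking packaged food + printed materials + hardware kits + lab equipment + furniture crates gives 15404 (≥ 15404) for 59 m³.
Any bundle with less than 59 m³ falls short of 15404.

59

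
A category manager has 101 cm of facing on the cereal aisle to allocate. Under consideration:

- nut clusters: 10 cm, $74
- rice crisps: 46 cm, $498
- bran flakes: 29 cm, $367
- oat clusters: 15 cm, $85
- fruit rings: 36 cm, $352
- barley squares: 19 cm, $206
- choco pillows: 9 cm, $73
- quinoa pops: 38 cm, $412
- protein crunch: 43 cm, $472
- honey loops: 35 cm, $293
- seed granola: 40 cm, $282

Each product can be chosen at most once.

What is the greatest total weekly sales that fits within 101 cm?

Taking the top-ratio products first gives bran flakes + barley squares + choco pillows + protein crunch for 1118 (100 cm).
Replace choco pillows with nut clusters: the trade gains 1 net, giving 1119 at 101 cm.

1119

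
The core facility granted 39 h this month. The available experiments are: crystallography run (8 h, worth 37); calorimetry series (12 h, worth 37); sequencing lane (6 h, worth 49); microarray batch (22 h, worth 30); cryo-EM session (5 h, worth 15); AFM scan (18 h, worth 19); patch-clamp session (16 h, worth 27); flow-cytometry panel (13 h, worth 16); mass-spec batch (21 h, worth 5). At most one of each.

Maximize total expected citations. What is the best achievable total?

139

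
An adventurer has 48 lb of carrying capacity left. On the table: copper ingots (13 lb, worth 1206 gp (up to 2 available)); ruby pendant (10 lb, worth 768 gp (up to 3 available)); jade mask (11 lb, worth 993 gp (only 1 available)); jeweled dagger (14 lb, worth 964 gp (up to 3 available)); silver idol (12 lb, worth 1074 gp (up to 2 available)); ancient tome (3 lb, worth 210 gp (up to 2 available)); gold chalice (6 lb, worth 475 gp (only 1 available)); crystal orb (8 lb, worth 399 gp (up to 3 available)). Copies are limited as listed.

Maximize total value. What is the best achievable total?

Filling by ratio: 2×copper ingots + jade mask + ancient tome + gold chalice for 4090, with 2 lb left unused.
Replace copper ingots and ancient tome and gold chalice with 2×silver idol: the trade gains 257 net, giving 4347 at 48 lb.
No other feasible combination exceeds 4347.

4347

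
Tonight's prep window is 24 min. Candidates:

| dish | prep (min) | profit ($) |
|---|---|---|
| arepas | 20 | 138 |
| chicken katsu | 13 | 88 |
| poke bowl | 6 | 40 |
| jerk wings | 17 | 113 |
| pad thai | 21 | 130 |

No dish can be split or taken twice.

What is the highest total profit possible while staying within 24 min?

Density check — arepas 6.90, chicken katsu 6.77, poke bowl 6.67, jerk wings 6.65 are the best per min.
A density-first pass picks arepas — 138 at 20 min.
The 20 min tied up in arepas is better spent on poke bowl + jerk wings — total rises to 153 (23 min).

153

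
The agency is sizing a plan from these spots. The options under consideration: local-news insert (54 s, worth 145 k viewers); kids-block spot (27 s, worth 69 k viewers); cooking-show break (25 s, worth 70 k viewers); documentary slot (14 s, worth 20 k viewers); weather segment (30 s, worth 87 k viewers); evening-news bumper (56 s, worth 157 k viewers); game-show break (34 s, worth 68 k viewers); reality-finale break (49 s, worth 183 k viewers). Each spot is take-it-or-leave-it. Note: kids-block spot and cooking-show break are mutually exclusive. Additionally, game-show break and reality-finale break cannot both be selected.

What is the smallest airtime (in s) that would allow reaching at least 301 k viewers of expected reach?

103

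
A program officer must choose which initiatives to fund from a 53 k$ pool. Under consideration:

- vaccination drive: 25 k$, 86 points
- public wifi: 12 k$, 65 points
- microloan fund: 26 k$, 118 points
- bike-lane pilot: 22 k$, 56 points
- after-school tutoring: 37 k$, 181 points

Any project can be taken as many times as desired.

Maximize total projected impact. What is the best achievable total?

4×public wifi uses 48 of the 53 k$ and totals 260.

260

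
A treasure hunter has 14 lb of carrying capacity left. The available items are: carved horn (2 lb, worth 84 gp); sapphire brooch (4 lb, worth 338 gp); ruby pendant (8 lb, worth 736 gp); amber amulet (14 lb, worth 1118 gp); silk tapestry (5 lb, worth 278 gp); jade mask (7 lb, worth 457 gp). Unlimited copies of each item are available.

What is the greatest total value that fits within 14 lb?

1158

The ratio ordering already packs tightly: carved horn + sapphire brooch + ruby pendant, 14 lb, 1158.
Every other selection either busts 14 lb or fails to beat 1158.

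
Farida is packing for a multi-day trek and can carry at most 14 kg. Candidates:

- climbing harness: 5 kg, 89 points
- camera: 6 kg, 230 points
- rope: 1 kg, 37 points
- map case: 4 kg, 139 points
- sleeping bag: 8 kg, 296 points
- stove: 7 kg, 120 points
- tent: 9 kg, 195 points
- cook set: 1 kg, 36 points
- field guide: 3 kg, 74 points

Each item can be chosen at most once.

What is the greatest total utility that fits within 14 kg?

Taking the top-ratio items first gives camera + rope + map case + cook set for 442 (12 kg).
Replace rope and map case and cook set with sleeping bag: the trade gains 84 net, giving 526 at 14 kg.
The closest alternative, rope + map case + sleeping bag + cook set, reaches only 508.

526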